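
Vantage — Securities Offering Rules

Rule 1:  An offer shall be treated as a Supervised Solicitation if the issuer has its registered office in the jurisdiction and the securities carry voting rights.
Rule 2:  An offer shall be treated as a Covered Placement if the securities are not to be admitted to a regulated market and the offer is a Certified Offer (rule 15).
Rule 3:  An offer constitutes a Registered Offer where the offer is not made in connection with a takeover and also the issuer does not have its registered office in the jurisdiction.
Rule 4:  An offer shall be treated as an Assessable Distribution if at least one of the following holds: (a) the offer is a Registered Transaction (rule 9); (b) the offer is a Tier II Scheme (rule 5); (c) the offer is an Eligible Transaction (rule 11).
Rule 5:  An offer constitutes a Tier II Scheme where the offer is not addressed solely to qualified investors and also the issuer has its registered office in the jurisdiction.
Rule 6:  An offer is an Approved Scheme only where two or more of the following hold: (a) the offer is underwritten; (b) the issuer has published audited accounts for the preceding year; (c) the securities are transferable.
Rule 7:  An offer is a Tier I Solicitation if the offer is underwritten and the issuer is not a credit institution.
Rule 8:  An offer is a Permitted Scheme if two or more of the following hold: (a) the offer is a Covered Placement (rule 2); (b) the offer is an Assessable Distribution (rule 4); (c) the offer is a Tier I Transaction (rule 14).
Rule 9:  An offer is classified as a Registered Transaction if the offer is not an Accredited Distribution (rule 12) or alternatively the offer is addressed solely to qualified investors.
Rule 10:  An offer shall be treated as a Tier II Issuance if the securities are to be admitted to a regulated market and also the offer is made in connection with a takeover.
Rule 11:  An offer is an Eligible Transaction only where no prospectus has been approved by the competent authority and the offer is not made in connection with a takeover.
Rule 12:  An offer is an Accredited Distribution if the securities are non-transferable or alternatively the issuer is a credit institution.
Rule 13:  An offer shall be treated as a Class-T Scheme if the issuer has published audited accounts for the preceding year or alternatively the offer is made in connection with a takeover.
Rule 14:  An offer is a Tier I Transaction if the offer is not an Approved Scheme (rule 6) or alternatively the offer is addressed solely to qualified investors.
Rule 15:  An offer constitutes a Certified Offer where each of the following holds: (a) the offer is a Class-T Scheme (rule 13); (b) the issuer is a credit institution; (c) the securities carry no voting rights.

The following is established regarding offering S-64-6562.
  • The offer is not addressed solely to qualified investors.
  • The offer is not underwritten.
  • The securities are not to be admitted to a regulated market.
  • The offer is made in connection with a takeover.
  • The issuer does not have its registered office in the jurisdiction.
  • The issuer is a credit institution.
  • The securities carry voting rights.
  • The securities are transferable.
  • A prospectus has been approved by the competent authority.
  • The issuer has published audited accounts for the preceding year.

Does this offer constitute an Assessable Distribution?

rule 12 — Accredited Distribution: [the securities are non-transferable? no] OR [the issuer is a credit institution? yes] → satisfied.
rule 9 — Registered Transaction: [not an Accredited Distribution (rule 12)? no] OR [the offer is addressed solely to qualified investors? no] → not satisfied.
rule 5 — Tier II Scheme: [the offer is not addressed solely to qualified investors? yes] AND [the issuer has its registered office in the jurisdiction? no] → not satisfied.
rule 11 — Eligible Transaction: [no prospectus has been approved by the competent authority? no] AND [the offer is not made in connection with a takeover? no] → not satisfied.
rule 4 — Assessable Distribution: [Registered Transaction (rule 9)? no] OR [Tier II Scheme (rule 5)? no] OR [Eligible Transaction (rule 11)? no] → not satisfied.

No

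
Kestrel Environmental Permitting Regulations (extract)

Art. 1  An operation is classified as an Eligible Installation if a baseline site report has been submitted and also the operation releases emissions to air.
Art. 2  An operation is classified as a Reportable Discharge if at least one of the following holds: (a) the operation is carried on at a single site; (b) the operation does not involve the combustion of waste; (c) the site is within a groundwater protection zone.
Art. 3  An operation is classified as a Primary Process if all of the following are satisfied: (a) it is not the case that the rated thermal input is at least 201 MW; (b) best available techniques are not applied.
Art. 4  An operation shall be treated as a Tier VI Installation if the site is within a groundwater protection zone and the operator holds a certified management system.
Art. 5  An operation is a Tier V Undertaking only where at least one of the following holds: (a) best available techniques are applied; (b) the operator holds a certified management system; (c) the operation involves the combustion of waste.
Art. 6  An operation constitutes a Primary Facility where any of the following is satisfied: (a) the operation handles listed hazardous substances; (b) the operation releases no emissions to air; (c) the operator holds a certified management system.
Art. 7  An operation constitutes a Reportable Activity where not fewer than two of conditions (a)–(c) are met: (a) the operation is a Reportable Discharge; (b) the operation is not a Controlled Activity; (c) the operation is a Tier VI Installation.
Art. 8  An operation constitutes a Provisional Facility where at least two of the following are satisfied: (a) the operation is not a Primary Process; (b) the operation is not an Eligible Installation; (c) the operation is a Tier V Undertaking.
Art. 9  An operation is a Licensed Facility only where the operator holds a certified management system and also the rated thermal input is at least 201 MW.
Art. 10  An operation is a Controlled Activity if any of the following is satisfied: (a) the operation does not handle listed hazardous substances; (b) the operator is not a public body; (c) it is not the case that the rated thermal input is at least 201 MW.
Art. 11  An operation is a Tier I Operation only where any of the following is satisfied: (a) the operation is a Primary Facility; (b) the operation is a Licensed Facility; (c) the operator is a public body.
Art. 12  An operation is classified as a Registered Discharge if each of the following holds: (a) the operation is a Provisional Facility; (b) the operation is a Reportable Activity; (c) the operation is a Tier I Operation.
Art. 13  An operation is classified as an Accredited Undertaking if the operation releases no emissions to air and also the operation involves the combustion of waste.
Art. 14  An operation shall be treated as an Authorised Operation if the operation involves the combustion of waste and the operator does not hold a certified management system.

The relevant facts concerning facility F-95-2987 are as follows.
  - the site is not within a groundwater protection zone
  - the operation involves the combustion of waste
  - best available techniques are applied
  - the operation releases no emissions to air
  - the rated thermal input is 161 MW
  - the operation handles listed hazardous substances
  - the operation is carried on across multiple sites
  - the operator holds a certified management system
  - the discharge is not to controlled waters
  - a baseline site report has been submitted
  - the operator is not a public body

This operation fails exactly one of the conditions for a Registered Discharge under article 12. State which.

article 3 — Primary Process: [rated thermal input: 161 MW ≥ 201 MW? no, so negated condition yes] AND [best available techniques are not applied? no] → not satisfied.
article 1 — Eligible Installation: [a baseline site report has been submitted? yes] AND [the operation releases emissions to air? no] → not satisfied.
article 5 — Tier V Undertaking: [best available techniques are applied? yes] OR [the operator holds a certified management system? yes] OR [the operation involves the combustion of waste? yes] → satisfied.
article 8 — Provisional Facility: not a Primary Process (article 3)? yes; not an Eligible Installation (article 1)? yes; Tier V Undertaking (article 5)? yes — 3 of 3 hold (need ≥2) → satisfied.
article 2 — Reportable Discharge: [the operation is carried on at a single site? no] OR [the operation does not involve the combustion of waste? no] OR [the site is within a groundwater protection zone? no] → not satisfied.
article 10 — Controlled Activity: [the operation does not handle listed hazardous substances? no] OR [the operator is not a public body? yes] OR [rated thermal input: 161 MW ≥ 201 MW? no, so negated condition yes] → satisfied.
article 4 — Tier VI Installation: [the site is within a groundwater protection zone? no] AND [the operator holds a certified management system? yes] → not satisfied.
article 7 — Reportable Activity: Reportable Discharge (article 2)? no; not a Controlled Activity (article 10)? no; Tier VI Installation (article 4)? no — 0 of 3 hold (need ≥2) → not satisfied.
article 6 — Primary Facility: [the operation handles listed hazardous substances? yes] OR [the operation releases no emissions to air? yes] OR [the operator holds a certified management system? yes] → satisfied.
article 9 — Licensed Facility: [the operator holds a certified management system? yes] AND [rated thermal input: 161 MW ≥ 201 MW? no] → not satisfied.
article 11 — Tier I Operation: [Primary Facility (article 6)? yes] OR [Licensed Facility (article 9)? no] OR [the operator is a public body? no] → satisfied.
article 12 — Registered Discharge: [Provisional Facility (article 8)? yes] AND [Reportable Activity (article 7)? no] AND [Tier I Operation (article 11)? yes] → not satisfied.

Reportable Activity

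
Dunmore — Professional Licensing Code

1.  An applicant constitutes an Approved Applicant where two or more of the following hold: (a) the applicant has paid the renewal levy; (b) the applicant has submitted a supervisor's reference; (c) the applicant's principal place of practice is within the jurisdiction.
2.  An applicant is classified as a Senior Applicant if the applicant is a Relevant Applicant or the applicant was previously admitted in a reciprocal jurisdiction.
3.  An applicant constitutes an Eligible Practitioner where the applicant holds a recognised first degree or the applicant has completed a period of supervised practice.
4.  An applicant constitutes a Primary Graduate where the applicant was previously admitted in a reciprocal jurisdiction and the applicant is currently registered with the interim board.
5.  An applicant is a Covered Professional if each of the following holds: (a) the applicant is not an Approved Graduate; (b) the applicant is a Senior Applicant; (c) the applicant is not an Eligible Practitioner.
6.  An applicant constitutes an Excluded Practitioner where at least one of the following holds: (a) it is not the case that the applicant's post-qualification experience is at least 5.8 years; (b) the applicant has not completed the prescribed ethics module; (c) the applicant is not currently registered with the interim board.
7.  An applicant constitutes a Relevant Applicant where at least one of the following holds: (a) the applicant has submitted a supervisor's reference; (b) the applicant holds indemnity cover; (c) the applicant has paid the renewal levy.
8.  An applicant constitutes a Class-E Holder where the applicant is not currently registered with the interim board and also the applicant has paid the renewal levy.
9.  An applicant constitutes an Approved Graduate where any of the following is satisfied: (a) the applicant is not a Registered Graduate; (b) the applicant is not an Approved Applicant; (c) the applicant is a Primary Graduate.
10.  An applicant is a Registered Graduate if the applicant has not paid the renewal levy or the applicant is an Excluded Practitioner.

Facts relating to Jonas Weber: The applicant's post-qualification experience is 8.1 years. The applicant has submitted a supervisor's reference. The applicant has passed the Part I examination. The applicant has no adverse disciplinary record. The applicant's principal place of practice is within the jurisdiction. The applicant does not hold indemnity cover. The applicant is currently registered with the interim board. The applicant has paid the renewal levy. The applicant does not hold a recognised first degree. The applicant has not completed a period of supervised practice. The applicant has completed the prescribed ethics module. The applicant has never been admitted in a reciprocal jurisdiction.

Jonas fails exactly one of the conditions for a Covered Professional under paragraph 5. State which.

Approved Graduate

Under paragraph 6: applicant's post-qualification experience: 8.1 years ≥ 5.8 years? yes, so negated condition no; or the applicant has not completed the prescribed ethics module? no; or the applicant is not currently registered with the interim board? no. So the applicant is not an Excluded Practitioner.
Under paragraph 10: the applicant has not paid the renewal levy? no; or Excluded Practitioner (paragraph 6)? no. So the applicant is not a Registered Graduate.
Under paragraph 1: the applicant has paid the renewal levy? yes; the applicant has submitted a supervisor's reference? yes; the applicant's principal place of practice is within the jurisdiction? yes — 3 of 3 hold (need ≥2) → satisfied.
Under paragraph 4: the applicant was previously admitted in a reciprocal jurisdiction? no; and the applicant is currently registered with the interim board? yes. So the applicant is not a Primary Graduate.
Under paragraph 9: not a Registered Graduate (paragraph 10)? yes; or not an Approved Applicant (paragraph 1)? no; or Primary Graduate (paragraph 4)? no. So the applicant is an Approved Graduate.
Under paragraph 7: the applicant has submitted a supervisor's reference? yes; or the applicant holds indemnity cover? no; or the applicant has paid the renewal levy? yes. So the applicant is a Relevant Applicant.
Under paragraph 2: Relevant Applicant (paragraph 7)? yes; or the applicant was previously admitted in a reciprocal jurisdiction? no. So the applicant is a Senior Applicant.
Under paragraph 3: the applicant holds a recognised first degree? no; or the applicant has completed a period of supervised practice? no. So the applicant is not an Eligible Practitioner.
Under paragraph 5: not an Approved Graduate (paragraph 9)? no; and Senior Applicant (paragraph 2)? yes; and not an Eligible Practitioner (paragraph 3)? yes. So the applicant is not a Covered Professional.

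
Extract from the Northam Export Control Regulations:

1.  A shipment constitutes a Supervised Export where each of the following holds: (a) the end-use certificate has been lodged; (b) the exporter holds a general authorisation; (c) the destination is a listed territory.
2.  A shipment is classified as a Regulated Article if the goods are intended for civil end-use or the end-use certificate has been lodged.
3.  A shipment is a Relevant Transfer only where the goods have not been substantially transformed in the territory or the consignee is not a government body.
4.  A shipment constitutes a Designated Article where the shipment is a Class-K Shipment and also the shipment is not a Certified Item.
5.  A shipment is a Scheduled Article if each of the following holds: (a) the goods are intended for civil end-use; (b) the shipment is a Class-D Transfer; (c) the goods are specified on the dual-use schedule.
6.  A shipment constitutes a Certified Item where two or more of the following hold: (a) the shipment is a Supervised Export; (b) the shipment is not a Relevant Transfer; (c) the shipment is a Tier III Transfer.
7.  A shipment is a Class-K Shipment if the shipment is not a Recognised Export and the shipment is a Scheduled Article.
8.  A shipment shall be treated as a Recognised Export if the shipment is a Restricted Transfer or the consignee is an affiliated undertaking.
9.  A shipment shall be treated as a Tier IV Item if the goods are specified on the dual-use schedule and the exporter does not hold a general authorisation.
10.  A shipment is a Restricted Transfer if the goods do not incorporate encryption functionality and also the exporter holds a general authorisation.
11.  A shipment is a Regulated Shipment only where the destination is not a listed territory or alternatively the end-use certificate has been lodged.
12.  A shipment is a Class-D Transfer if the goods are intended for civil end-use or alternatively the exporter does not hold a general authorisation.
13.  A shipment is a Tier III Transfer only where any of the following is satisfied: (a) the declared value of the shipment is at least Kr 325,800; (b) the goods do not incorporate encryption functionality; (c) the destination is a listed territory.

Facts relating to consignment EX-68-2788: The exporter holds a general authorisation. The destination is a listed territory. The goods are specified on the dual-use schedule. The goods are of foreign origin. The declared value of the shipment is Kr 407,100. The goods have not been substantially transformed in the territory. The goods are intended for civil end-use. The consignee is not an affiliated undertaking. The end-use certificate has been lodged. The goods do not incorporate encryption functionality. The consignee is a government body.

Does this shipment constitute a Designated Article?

No

Under paragraph 10: the goods do not incorporate encryption functionality? yes; and the exporter holds a general authorisation? yes. So the shipment is a Restricted Transfer.
Under paragraph 8: Restricted Transfer (paragraph 10)? yes; or the consignee is an affiliated undertaking? no. So the shipment is a Recognised Export.
Under paragraph 12: the goods are intended for civil end-use? yes; or the exporter does not hold a general authorisation? no. So the shipment is a Class-D Transfer.
Under paragraph 5: the goods are intended for civil end-use? yes; and Class-D Transfer (paragraph 12)? yes; and the goods are specified on the dual-use schedule? yes. So the shipment is a Scheduled Article.
Under paragraph 7: not a Recognised Export (paragraph 8)? no; and Scheduled Article (paragraph 5)? yes. So the shipment is not a Class-K Shipment.
Under paragraph 1: the end-use certificate has been lodged? yes; and the exporter holds a general authorisation? yes; and the destination is a listed territory? yes. So the shipment is a Supervised Export.
Under paragraph 3: the goods have not been substantially transformed in the territory? yes; or the consignee is not a government body? no. So the shipment is a Relevant Transfer.
Under paragraph 13: declared value of the shipment: Kr 407,100 ≥ Kr 325,800? yes; or the goods do not incorporate encryption functionality? yes; or the destination is a listed territory? yes. So the shipment is a Tier III Transfer.
Under paragraph 6: Supervised Export (paragraph 1)? yes; not a Relevant Transfer (paragraph 3)? no; Tier III Transfer (paragraph 13)? yes — 2 of 3 hold (need ≥2) → satisfied.
Under paragraph 4: Class-K Shipment (paragraph 7)? no; and not a Certified Item (paragraph 6)? no. So the shipment is not a Designated Article.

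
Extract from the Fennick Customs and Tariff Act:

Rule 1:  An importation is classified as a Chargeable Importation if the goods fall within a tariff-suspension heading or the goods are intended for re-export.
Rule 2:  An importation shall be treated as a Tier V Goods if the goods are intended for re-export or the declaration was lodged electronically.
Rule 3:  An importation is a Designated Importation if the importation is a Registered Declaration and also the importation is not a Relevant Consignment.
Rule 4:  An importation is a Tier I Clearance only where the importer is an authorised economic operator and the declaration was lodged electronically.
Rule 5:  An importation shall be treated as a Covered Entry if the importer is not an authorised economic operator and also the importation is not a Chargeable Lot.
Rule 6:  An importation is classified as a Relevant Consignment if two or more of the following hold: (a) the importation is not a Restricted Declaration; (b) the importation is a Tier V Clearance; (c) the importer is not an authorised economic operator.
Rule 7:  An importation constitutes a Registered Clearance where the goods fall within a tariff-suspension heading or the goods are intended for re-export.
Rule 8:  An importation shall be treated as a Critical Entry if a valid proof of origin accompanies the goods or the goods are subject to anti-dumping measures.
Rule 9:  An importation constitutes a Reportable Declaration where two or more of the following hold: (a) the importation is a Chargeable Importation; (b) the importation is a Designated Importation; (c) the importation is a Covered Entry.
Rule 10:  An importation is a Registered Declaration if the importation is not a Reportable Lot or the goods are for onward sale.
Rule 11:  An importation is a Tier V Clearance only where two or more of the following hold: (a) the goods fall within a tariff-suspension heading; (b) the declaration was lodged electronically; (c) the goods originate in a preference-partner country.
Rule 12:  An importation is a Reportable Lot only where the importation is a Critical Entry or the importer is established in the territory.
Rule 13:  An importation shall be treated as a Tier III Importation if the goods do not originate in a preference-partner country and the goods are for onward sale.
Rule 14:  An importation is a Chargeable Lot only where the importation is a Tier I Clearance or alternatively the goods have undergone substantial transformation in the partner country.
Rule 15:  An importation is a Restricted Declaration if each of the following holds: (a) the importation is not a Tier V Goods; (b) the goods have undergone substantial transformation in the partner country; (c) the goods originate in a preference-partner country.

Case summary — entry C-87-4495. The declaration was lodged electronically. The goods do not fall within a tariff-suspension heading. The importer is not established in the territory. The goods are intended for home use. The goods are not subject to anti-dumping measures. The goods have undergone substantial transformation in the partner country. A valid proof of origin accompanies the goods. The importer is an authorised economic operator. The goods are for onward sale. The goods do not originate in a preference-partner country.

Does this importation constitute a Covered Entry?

rule 4 — Tier I Clearance: [the importer is an authorised economic operator? yes] AND [the declaration was lodged electronically? yes] → satisfied.
rule 14 — Chargeable Lot: [Tier I Clearance (rule 4)? yes] OR [the goods have undergone substantial transformation in the partner country? yes] → satisfied.
rule 5 — Covered Entry: [the importer is not an authorised economic operator? no] AND [not a Chargeable Lot (rule 14)? no] → not satisfied.

No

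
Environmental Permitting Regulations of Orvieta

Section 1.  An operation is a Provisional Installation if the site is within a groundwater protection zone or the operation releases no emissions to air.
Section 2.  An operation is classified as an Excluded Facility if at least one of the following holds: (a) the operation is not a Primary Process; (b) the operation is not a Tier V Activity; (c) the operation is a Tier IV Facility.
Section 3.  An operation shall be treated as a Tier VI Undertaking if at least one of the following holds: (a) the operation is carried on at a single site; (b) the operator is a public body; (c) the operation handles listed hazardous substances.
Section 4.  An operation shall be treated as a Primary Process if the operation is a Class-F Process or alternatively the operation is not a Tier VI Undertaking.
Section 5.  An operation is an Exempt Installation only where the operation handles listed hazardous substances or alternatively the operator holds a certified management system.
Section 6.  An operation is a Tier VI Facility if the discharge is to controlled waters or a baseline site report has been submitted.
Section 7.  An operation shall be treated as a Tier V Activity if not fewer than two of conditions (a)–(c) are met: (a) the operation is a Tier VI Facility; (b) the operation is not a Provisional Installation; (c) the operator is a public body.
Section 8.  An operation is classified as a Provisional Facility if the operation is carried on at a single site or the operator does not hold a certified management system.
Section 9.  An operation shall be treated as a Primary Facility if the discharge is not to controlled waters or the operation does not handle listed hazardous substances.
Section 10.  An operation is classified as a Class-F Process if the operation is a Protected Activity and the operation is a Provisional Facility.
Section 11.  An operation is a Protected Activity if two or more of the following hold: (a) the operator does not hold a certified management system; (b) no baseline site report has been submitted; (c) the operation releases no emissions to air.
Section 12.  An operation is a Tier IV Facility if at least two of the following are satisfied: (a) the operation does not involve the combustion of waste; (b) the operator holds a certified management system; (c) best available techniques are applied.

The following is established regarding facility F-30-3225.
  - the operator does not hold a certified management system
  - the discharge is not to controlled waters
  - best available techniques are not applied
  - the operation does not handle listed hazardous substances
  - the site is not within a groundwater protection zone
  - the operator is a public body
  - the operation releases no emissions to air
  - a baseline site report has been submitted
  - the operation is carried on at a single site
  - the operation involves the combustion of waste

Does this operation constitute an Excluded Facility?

Under section 11: the operator does not hold a certified management system? yes; no baseline site report has been submitted? no; the operation releases no emissions to air? yes — 2 of 3 hold (need ≥2) → satisfied.
Under section 8: the operation is carried on at a single site? yes; or the operator does not hold a certified management system? yes. So the operation is a Provisional Facility.
Under section 10: Protected Activity (section 11)? yes; and Provisional Facility (section 8)? yes. So the operation is a Class-F Process.
Under section 3: the operation is carried on at a single site? yes; or the operator is a public body? yes; or the operation handles listed hazardous substances? no. So the operation is a Tier VI Undertaking.
Under section 4: Class-F Process (section 10)? yes; or not a Tier VI Undertaking (section 3)? no. So the operation is a Primary Process.
Under section 6: the discharge is to controlled waters? no; or a baseline site report has been submitted? yes. So the operation is a Tier VI Facility.
Under section 1: the site is within a groundwater protection zone? no; or the operation releases no emissions to air? yes. So the operation is a Provisional Installation.
Under section 7: Tier VI Facility (section 6)? yes; not a Provisional Installation (section 1)? no; the operator is a public body? yes — 2 of 3 hold (need ≥2) → satisfied.
Under section 12: the operation does not involve the combustion of waste? no; the operator holds a certified management system? no; best available techniques are applied? no — 0 of 3 hold (need ≥2) → not satisfied.
Under section 2: not a Primary Process (section 4)? no; or not a Tier V Activity (section 7)? no; or Tier IV Facility (section 12)? no. So the operation is not an Excluded Facility.

No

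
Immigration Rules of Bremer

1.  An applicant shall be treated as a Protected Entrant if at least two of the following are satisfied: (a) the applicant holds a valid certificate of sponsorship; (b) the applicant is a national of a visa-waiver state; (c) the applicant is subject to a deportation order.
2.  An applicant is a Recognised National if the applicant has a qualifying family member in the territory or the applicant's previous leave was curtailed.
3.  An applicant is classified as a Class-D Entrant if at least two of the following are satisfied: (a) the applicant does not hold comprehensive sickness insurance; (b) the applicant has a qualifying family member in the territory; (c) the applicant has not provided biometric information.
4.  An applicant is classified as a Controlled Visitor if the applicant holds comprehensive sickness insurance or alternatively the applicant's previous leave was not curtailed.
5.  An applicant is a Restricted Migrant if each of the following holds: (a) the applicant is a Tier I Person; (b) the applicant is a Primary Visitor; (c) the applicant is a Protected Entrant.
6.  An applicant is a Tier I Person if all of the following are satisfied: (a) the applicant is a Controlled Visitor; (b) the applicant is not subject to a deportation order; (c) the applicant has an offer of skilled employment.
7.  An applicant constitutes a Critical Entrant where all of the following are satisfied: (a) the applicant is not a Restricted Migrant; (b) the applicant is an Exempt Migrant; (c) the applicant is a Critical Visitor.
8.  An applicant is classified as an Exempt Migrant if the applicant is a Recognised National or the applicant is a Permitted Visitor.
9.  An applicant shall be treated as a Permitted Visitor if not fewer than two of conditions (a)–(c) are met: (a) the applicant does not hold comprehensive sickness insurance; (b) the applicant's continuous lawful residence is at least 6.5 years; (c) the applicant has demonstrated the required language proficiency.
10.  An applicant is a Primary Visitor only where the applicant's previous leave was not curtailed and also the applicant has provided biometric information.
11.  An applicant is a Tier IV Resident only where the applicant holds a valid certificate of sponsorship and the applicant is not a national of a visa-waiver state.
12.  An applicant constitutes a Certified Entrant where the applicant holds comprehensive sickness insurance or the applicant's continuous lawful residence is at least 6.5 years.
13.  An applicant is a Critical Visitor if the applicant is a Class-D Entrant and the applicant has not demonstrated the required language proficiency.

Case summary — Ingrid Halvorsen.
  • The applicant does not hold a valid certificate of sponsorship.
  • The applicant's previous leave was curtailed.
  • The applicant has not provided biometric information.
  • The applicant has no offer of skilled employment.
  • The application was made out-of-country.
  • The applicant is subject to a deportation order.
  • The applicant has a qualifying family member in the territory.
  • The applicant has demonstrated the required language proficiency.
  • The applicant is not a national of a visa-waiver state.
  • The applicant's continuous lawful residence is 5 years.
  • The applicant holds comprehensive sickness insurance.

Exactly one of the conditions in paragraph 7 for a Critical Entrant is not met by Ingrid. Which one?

paragraph 4 — Controlled Visitor: [the applicant holds comprehensive sickness insurance? yes] OR [the applicant's previous leave was not curtailed? no] → satisfied.
paragraph 6 — Tier I Person: [Controlled Visitor (paragraph 4)? yes] AND [the applicant is not subject to a deportation order? no] AND [the applicant has an offer of skilled employment? no] → not satisfied.
paragraph 10 — Primary Visitor: [the applicant's previous leave was not curtailed? no] AND [the applicant has provided biometric information? no] → not satisfied.
paragraph 1 — Protected Entrant: the applicant holds a valid certificate of sponsorship? no; the applicant is a national of a visa-waiver state? no; the applicant is subject to a deportation order? yes — 1 of 3 hold (need ≥2) → not satisfied.
paragraph 5 — Restricted Migrant: [Tier I Person (paragraph 6)? no] AND [Primary Visitor (paragraph 10)? no] AND [Protected Entrant (paragraph 1)? no] → not satisfied.
paragraph 2 — Recognised National: [the applicant has a qualifying family member in the territory? yes] OR [the applicant's previous leave was curtailed? yes] → satisfied.
paragraph 9 — Permitted Visitor: the applicant does not hold comprehensive sickness insurance? no; applicant's continuous lawful residence: 5 years ≥ 6.5 years? no; the applicant has demonstrated the required language proficiency? yes — 1 of 3 hold (need ≥2) → not satisfied.
paragraph 8 — Exempt Migrant: [Recognised National (paragraph 2)? yes] OR [Permitted Visitor (paragraph 9)? no] → satisfied.
paragraph 3 — Class-D Entrant: the applicant does not hold comprehensive sickness insurance? no; the applicant has a qualifying family member in the territory? yes; the applicant has not provided biometric information? yes — 2 of 3 hold (need ≥2) → satisfied.
paragraph 13 — Critical Visitor: [Class-D Entrant (paragraph 3)? yes] AND [the applicant has not demonstrated the required language proficiency? no] → not satisfied.
paragraph 7 — Critical Entrant: [not a Restricted Migrant (paragraph 5)? yes] AND [Exempt Migrant (paragraph 8)? yes] AND [Critical Visitor (paragraph 13)? no] → not satisfied.

Critical Visitor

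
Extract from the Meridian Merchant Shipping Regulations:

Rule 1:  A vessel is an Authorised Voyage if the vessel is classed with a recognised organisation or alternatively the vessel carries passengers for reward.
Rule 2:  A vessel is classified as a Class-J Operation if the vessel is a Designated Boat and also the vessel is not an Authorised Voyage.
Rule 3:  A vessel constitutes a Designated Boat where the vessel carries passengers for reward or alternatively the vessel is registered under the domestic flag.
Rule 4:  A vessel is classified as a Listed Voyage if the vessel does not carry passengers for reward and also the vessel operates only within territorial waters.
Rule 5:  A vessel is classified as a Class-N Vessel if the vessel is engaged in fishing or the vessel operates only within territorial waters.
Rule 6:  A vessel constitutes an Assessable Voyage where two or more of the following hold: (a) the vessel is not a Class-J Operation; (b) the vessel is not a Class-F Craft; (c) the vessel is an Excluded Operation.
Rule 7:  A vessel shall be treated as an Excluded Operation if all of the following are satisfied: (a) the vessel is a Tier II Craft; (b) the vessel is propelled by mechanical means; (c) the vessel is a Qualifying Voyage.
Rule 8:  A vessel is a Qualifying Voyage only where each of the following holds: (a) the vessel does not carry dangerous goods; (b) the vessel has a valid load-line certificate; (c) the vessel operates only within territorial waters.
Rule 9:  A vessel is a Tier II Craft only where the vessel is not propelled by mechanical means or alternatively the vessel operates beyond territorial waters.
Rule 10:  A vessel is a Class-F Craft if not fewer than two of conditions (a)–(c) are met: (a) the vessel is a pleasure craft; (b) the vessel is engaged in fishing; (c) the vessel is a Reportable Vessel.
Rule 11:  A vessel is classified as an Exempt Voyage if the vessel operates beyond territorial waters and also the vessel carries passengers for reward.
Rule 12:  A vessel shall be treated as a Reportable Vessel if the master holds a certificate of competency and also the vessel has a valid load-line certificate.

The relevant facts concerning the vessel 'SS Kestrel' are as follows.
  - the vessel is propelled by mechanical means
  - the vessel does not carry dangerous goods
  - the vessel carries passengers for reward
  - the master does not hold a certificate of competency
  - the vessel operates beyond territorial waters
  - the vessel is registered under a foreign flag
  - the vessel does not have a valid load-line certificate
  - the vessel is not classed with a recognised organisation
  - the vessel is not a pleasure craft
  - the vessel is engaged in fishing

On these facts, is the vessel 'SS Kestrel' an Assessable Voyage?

Under rule 3: the vessel carries passengers for reward? yes; or the vessel is registered under the domestic flag? no. So the vessel is a Designated Boat.
Under rule 1: the vessel is classed with a recognised organisation? no; or the vessel carries passengers for reward? yes. So the vessel is an Authorised Voyage.
Under rule 2: Designated Boat (rule 3)? yes; and not an Authorised Voyage (rule 1)? no. So the vessel is not a Class-J Operation.
Under rule 12: the master holds a certificate of competency? no; and the vessel has a valid load-line certificate? no. So the vessel is not a Reportable Vessel.
Under rule 10: the vessel is a pleasure craft? no; the vessel is engaged in fishing? yes; Reportable Vessel (rule 12)? no — 1 of 3 hold (need ≥2) → not satisfied.
Under rule 9: the vessel is not propelled by mechanical means? no; or the vessel operates beyond territorial waters? yes. So the vessel is a Tier II Craft.
Under rule 8: the vessel does not carry dangerous goods? yes; and the vessel has a valid load-line certificate? no; and the vessel operates only within territorial waters? no. So the vessel is not a Qualifying Voyage.
Under rule 7: Tier II Craft (rule 9)? yes; and the vessel is propelled by mechanical means? yes; and Qualifying Voyage (rule 8)? no. So the vessel is not an Excluded Operation.
Under rule 6: not a Class-J Operation (rule 2)? yes; not a Class-F Craft (rule 10)? yes; Excluded Operation (rule 7)? no — 2 of 3 hold (need ≥2) → satisfied.

Yes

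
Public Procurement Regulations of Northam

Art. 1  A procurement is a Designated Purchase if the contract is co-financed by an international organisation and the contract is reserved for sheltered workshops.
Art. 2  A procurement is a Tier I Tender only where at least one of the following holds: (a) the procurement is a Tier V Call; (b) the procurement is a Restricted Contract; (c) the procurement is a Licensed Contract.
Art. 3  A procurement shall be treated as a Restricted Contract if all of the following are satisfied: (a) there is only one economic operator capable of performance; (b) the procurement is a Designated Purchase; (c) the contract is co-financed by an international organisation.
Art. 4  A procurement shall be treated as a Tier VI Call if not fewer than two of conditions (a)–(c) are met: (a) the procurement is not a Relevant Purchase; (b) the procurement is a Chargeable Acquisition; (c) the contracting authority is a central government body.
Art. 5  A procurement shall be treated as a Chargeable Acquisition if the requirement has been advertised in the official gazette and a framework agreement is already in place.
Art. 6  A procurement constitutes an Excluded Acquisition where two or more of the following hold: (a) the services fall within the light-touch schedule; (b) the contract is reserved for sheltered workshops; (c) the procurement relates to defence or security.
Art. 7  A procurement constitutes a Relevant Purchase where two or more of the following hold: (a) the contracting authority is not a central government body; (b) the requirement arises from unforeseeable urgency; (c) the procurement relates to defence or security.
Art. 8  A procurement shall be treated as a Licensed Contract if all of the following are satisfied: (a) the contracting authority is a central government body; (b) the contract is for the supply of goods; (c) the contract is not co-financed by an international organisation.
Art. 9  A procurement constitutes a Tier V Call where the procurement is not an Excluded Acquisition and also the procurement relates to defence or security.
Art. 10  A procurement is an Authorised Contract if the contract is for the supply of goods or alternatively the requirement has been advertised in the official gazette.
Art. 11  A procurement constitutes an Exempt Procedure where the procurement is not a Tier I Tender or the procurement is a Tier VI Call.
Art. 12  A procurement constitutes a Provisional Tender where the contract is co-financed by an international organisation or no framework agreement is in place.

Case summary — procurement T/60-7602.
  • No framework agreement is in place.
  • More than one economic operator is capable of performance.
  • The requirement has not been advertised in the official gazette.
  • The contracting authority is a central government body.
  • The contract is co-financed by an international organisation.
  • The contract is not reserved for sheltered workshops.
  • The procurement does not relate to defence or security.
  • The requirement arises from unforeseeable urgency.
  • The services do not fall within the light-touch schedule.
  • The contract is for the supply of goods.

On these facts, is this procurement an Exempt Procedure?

Yes

Under article 6: the services fall within the light-touch schedule? no; the contract is reserved for sheltered workshops? no; the procurement relates to defence or security? no — 0 of 3 hold (need ≥2) → not satisfied.
Under article 9: not an Excluded Acquisition (article 6)? yes; and the procurement relates to defence or security? no. So the procurement is not a Tier V Call.
Under article 1: the contract is co-financed by an international organisation? yes; and the contract is reserved for sheltered workshops? no. So the procurement is not a Designated Purchase.
Under article 3: there is only one economic operator capable of performance? no; and Designated Purchase (article 1)? no; and the contract is co-financed by an international organisation? yes. So the procurement is not a Restricted Contract.
Under article 8: the contracting authority is a central government body? yes; and the contract is for the supply of goods? yes; and the contract is not co-financed by an international organisation? no. So the procurement is not a Licensed Contract.
Under article 2: Tier V Call (article 9)? no; or Restricted Contract (article 3)? no; or Licensed Contract (article 8)? no. So the procurement is not a Tier I Tender.
Under article 7: the contracting authority is not a central government body? no; the requirement arises from unforeseeable urgency? yes; the procurement relates to defence or security? no — 1 of 3 hold (need ≥2) → not satisfied.
Under article 5: the requirement has been advertised in the official gazette? no; and a framework agreement is already in place? no. So the procurement is not a Chargeable Acquisition.
Under article 4: not a Relevant Purchase (article 7)? yes; Chargeable Acquisition (article 5)? no; the contracting authority is a central government body? yes — 2 of 3 hold (need ≥2) → satisfied.
Under article 11: not a Tier I Tender (article 2)? yes; or Tier VI Call (article 4)? yes. So the procurement is an Exempt Procedure.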